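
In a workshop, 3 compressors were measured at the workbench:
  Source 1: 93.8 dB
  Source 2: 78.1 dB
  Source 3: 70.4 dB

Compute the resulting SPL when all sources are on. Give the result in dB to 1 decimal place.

Converting to relative power and adding: 10^(93.8/10) + 10^(78.1/10) + 10^(70.4/10) = 2.474e+09.
Combined level = 10 log₁₀(2.474e+09) = 93.9 dB.

93.9 dB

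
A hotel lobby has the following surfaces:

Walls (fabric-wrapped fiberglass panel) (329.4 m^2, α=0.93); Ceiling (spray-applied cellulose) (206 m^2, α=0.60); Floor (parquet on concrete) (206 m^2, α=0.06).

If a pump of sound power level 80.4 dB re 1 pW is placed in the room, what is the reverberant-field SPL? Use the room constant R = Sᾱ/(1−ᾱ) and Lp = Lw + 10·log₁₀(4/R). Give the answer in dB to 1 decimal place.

56.0 dB

A = 442.302 sabins; S = 741.4 m^2.
ᾱ = 442.302/741.4 = 0.5966; R = Sᾱ/(1−ᾱ) = 442.302/(1−0.5966) = 1096.435 m^2.
Lp = 80.4 + 10·log₁₀(4/1096.435) = 80.4 + (-24.38) = 56.0 dB.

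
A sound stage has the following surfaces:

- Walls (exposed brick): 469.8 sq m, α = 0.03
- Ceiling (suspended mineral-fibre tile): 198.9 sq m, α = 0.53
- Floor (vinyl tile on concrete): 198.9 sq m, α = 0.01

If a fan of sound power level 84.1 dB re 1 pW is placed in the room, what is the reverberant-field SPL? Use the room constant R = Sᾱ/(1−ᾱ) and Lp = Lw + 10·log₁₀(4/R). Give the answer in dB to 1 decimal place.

A = 121.500 sabins; S = 867.6 sq m.
ᾱ = 0.1400, so room constant R = A/(1−ᾱ) = 141.279 sq m.
Lp = Lw + 10 log₁₀(4/R) = 84.1 -15.48 = 68.6 dB.

68.6 dB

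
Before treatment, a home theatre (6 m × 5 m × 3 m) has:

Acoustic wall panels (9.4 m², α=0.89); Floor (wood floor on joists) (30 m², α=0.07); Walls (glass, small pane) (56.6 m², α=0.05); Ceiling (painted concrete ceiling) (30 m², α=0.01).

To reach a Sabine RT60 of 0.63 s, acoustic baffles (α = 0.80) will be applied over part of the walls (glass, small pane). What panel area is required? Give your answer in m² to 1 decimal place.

Total absorption A₁ = 9.4·0.89 + 30·0.07 + 56.6·0.05 + 30·0.01
  = 8.366 + 2.100 + 2.830 + 0.300 = 13.596 m² sabins.
Required A₂ = 0.161·90/0.63 = 23.000 sabins.
Absorption to add: 23.000 − 13.596 = 9.404 sabins.
Net gain per m²: Δα = 0.80 − 0.05 = 0.75.
Panel area = 9.404 / 0.75 = 12.5 m².

12.5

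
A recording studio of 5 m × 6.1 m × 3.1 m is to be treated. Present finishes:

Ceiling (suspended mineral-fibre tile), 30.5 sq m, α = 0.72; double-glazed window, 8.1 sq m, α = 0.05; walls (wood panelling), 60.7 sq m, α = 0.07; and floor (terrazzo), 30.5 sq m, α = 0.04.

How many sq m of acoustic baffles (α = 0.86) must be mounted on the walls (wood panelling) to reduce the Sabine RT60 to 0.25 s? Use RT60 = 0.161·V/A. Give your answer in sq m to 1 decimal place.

41.8

A₁ = Σ Sᵢαᵢ = 30.5×0.72 + 8.1×0.05 + 60.7×0.07 + 30.5×0.04 = 27.834 sabins.
V = 94.55 m³. Target absorption A₂ = 0.161 × 94.55 / 0.25 = 60.890 sabins.
Absorption to add: 60.890 − 27.834 = 33.056 sabins.
Net gain per sq m: Δα = 0.86 − 0.07 = 0.79.
Panel area = 33.056 / 0.79 = 41.8 sq m.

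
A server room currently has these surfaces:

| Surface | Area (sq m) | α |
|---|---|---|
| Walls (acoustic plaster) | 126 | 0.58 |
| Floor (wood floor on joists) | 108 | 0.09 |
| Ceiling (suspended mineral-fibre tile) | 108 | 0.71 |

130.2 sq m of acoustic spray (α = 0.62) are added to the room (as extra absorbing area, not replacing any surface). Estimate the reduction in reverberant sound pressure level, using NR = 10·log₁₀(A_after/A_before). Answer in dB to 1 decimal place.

Equivalent absorption area: A_before = 126×0.58 + 108×0.09 + 108×0.71 = 159.480 sq m.
Treatment contributes 130.2·0.62 = 80.724 sabins.
A_after = 159.480 + 80.724 = 240.204 sabins.
Reduction = 10 log₁₀(A_after/A_before) = 10 log₁₀(1.5062) = 1.8 dB.

1.8 dB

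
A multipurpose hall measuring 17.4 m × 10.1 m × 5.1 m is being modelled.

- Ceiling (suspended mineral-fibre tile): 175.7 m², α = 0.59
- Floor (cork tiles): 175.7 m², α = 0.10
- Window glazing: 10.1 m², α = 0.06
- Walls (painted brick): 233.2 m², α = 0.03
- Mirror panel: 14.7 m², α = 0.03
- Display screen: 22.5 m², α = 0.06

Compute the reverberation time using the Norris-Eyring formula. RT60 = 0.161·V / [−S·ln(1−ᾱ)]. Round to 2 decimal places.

Total surface area S = 175.7 + 175.7 + 10.1 + 233.2 + 14.7 + 22.5 = 631.9 m².
Absorption A = 175.7·0.59 + 175.7·0.10 + 10.1·0.06 + 233.2·0.03 + 14.7·0.03 + 22.5·0.06 = 130.626 sabins.
Mean coefficient ᾱ = A/S = 0.2067.
−S·ln(1−ᾱ) = −631.9 × ln(1 − 0.2067) = 146.319.
V = 17.4 × 10.1 × 5.1 = 896.274 m³.
RT60 = 0.161 × 896.274 / 146.319 = 0.99 s.

0.99 s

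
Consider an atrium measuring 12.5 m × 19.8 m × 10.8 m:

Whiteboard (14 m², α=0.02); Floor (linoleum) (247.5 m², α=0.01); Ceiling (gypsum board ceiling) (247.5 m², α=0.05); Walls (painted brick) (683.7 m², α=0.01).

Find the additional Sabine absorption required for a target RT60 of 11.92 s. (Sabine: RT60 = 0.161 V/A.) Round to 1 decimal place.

A₁ = Σ Sᵢαᵢ = 14·0.02 + 247.5·0.01 + 247.5·0.05 + 683.7·0.01 = 21.967 sabins.
Target A₂ = 0.161·2673/11.92 = 36.103 sabins (V = 2673 m³).
Additional absorption ΔA = 36.103 − 21.967 = 14.1 sabins.

14.1 sabins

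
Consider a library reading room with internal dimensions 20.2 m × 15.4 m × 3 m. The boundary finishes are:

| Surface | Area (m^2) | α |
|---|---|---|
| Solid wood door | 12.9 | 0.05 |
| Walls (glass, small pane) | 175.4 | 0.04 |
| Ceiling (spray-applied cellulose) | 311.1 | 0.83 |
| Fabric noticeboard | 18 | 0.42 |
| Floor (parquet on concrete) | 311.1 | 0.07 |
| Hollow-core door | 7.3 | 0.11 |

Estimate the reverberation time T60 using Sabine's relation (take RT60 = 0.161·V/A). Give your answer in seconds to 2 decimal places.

0.51 s

A = Σ Sᵢαᵢ = 12.9·0.05 + 175.4·0.04 + 311.1·0.83 + 18·0.42 + 311.1·0.07 + 7.3·0.11 = 296.014 sabins.
V = 20.2·15.4·3 = 933.24 m³.
RT60 = 0.161 · V / A = 0.161 × 933.24 / 296.014 = 0.51 s.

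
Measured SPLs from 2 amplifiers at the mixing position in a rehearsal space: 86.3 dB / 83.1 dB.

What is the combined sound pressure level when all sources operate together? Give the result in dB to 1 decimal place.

88.0 dB

Σ 10^(Lᵢ/10) = 6.308e+08.
L_total = 10·log₁₀(6.308e+08) = 88.0 dB.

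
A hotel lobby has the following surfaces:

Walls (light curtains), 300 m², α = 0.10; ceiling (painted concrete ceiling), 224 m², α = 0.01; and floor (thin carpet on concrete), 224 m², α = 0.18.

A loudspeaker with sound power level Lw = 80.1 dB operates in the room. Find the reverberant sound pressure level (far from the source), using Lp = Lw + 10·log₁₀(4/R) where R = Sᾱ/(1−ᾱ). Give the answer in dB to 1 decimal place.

Σ(Sᵢαᵢ) = 300·0.10 + 224·0.01 + 224·0.18 = 72.560; total area S = 748.0 m².
ᾱ = 72.560/748.0 = 0.0970; R = Sᾱ/(1−ᾱ) = 72.560/(1−0.0970) = 80.354 m².
Lp = 80.1 + 10·log₁₀(4/80.354) = 80.1 + (-13.03) = 67.1 dB.

67.1 dB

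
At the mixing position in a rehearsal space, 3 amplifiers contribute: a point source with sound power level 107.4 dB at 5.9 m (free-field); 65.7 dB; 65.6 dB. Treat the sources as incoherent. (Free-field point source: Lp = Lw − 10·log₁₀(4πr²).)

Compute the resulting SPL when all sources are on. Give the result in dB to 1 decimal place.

81.2 dB

Source at 5.9 m: Lp = 107.4 − 10·log₁₀(4π·5.9²) = 107.4 − 10·log₁₀(437.435) = 81.0 dB.
Converting to relative power and adding: 10^(81.0/10) + 10^(65.7/10) + 10^(65.6/10) = 1.332e+08.
Back to dB: 10·log₁₀ Σ = 81.2 dB.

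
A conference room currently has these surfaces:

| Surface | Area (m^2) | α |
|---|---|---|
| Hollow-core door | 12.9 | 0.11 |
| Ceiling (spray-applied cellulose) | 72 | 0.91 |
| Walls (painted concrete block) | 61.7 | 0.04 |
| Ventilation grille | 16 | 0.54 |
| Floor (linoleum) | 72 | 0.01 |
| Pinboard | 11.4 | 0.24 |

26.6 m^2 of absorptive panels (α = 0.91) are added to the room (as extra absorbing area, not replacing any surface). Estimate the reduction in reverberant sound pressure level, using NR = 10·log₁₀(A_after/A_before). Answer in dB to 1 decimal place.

1.1 dB

A_before = Σ Sᵢαᵢ = 12.9×0.11 + 72×0.91 + 61.7×0.04 + 16×0.54 + 72×0.01 + 11.4×0.24 = 81.503 sabins.
Treatment contributes 26.6·0.91 = 24.206 sabins.
New total A_after = 105.709 sabins.
NR = 10·log₁₀(105.709/81.503) = 1.1 dB.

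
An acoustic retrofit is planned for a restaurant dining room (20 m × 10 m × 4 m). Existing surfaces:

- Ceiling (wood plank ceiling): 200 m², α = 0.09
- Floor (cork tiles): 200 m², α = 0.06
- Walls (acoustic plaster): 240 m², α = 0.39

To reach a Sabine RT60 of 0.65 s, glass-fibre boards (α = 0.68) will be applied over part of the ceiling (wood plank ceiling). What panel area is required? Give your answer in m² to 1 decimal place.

126.4

Summing Sᵢαᵢ: 18.000 + 12.000 + 93.600 → A₁ = 123.600 sabins.
Required A₂ = 0.161·800/0.65 = 198.154 sabins.
ΔA needed = 198.154 − 123.600 = 74.554 sabins.
Each m² of panel replacing the ceiling (wood plank ceiling) adds (0.68 − 0.09) = 0.59 sabins.
Area = ΔA/Δα = 74.554/0.59 = 126.4 m².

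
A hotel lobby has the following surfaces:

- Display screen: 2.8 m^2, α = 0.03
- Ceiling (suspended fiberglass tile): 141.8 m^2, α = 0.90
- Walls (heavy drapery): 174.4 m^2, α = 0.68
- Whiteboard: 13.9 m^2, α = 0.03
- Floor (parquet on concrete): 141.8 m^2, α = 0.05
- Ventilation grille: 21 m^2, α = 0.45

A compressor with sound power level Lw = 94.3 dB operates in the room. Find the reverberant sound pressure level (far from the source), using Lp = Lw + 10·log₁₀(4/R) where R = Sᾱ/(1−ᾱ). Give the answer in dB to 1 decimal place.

72.8 dB

A = 263.253 sabins; S = 495.7 m^2.
ᾱ = 0.5311, so room constant R = A/(1−ᾱ) = 561.427 m^2.
Lp = Lw + 10 log₁₀(4/R) = 94.3 -21.47 = 72.8 dB.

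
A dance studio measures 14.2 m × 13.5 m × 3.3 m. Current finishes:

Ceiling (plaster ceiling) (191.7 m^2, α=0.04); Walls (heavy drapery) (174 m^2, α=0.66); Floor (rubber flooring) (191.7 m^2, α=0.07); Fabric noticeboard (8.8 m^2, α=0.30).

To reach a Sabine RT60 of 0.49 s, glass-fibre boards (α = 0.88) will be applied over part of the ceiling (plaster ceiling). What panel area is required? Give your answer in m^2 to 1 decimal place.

82.5

Equivalent absorption area: A₁ = 191.7*0.04 + 174*0.66 + 191.7*0.07 + 8.8*0.30 = 138.567 m^2.
Required A₂ = 0.161·632.61/0.49 = 207.858 sabins.
Absorption to add: 207.858 − 138.567 = 69.291 sabins.
Each m^2 of panel replacing the ceiling (plaster ceiling) adds (0.88 − 0.04) = 0.84 sabins.
Area = ΔA/Δα = 69.291/0.84 = 82.5 m^2.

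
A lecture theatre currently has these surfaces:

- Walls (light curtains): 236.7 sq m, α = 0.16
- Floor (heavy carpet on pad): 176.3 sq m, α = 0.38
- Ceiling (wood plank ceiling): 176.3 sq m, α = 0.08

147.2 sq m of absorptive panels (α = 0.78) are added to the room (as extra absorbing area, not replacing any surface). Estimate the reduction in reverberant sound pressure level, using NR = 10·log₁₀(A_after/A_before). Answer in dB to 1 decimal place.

A_before = Σ Sᵢαᵢ = 236.7×0.16 + 176.3×0.38 + 176.3×0.08 = 118.970 sabins.
Added absorption = 147.2 × 0.78 = 114.816 sabins.
A_after = 118.970 + 114.816 = 233.786 sabins.
NR = 10·log₁₀(233.786/118.970) = 2.9 dB.

2.9 dB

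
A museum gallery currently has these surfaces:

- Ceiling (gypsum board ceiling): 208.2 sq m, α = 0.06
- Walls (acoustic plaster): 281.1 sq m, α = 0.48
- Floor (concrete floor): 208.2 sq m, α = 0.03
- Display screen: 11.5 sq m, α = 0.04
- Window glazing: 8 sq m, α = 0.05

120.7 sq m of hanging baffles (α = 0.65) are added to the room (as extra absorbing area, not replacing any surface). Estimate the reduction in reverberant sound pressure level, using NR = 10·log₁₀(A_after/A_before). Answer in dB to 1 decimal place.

A_before = Σ Sᵢαᵢ = 208.2×0.06 + 281.1×0.48 + 208.2×0.03 + 11.5×0.04 + 8×0.05 = 154.526 sabins.
Treatment contributes 120.7·0.65 = 78.455 sabins.
New total A_after = 232.981 sabins.
NR = 10·log₁₀(232.981/154.526) = 1.8 dB.

1.8 dB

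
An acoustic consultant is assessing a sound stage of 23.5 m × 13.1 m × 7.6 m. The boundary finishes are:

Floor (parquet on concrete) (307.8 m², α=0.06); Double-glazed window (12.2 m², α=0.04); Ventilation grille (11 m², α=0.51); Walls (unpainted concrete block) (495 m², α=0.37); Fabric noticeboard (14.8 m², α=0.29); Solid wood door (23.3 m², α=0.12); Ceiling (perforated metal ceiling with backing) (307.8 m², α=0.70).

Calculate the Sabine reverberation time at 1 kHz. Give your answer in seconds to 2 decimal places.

0.88 s

A = Σ Sᵢαᵢ = 307.8·0.06 + 12.2·0.04 + 11·0.51 + 495·0.37 + 14.8·0.29 + 23.3·0.12 + 307.8·0.70 = 430.264 sabins.
V = 23.5·13.1·7.6 = 2339.66 m³.
Sabine: RT60 = 0.161 × 2339.66 / 430.264 = 0.88 s.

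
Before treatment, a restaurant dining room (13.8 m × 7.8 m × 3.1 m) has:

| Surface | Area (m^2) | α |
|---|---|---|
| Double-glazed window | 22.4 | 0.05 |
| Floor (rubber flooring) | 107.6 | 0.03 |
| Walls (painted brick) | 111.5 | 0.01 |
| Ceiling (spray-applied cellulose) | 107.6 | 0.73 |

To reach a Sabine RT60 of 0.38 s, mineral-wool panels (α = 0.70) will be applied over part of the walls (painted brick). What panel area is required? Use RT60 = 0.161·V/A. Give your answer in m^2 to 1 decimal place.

83.1

Equivalent absorption area: A₁ = 22.4×0.05 + 107.6×0.03 + 111.5×0.01 + 107.6×0.73 = 84.011 m^2.
Required A₂ = 0.161·333.684/0.38 = 141.377 sabins.
ΔA needed = 141.377 − 84.011 = 57.366 sabins.
Each m^2 of panel replacing the walls (painted brick) adds (0.70 − 0.01) = 0.69 sabins.
Panel area = 57.366 / 0.69 = 83.1 m^2.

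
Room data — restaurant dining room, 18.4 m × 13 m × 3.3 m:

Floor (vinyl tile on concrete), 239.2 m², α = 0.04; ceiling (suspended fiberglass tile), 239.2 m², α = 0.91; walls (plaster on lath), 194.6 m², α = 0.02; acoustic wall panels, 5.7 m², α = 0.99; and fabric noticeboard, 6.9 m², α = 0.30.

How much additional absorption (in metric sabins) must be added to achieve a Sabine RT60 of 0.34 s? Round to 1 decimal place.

134.9 sabins

Summing Sᵢαᵢ: 9.568 + 217.672 + 3.892 + 5.643 + 2.070 → A₁ = 238.845 sabins.
V = 789.36 m³. Required absorption A₂ = 0.161 × 789.36 / 0.34 = 373.785 sabins.
Shortfall: 373.785 − 238.845 = 134.9 sabins.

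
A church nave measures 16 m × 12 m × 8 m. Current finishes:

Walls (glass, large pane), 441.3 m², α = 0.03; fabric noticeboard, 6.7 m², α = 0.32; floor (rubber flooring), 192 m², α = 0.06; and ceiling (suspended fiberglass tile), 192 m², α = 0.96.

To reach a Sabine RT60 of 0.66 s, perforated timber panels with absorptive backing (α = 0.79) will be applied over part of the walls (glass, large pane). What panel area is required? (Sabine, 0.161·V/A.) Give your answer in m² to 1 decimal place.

A₁ = Σ Sᵢαᵢ = 441.3×0.03 + 6.7×0.32 + 192×0.06 + 192×0.96 = 211.223 sabins.
Required A₂ = 0.161·1536/0.66 = 374.691 sabins.
Absorption to add: 374.691 − 211.223 = 163.468 sabins.
Net gain per m²: Δα = 0.79 − 0.03 = 0.76.
Panel area = 163.468 / 0.76 = 215.1 m².

215.1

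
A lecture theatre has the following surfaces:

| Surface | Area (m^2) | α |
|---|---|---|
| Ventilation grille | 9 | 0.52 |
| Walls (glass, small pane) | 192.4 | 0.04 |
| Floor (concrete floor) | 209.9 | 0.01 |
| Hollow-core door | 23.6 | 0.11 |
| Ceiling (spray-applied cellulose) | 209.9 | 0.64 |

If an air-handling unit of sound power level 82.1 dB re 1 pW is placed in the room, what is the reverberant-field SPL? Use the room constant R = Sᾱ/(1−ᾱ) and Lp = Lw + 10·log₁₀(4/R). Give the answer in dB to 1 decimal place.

A = 151.407 sabins; S = 644.8 m^2.
ᾱ = 0.2348, so room constant R = A/(1−ᾱ) = 197.866 m^2.
Lp = 82.1 + 10·log₁₀(4/197.866) = 82.1 + (-16.94) = 65.2 dB.

65.2 dB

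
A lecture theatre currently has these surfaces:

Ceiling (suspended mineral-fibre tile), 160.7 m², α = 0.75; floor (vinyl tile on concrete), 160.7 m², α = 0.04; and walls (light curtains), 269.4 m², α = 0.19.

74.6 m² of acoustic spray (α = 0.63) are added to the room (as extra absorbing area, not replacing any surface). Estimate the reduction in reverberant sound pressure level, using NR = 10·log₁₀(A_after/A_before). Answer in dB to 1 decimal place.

A_before = Σ Sᵢαᵢ = 160.7*0.75 + 160.7*0.04 + 269.4*0.19 = 178.139 sabins.
Treatment contributes 74.6·0.63 = 46.998 sabins.
New total A_after = 225.137 sabins.
NR = 10·log₁₀(225.137/178.139) = 1.0 dB.

1.0 dB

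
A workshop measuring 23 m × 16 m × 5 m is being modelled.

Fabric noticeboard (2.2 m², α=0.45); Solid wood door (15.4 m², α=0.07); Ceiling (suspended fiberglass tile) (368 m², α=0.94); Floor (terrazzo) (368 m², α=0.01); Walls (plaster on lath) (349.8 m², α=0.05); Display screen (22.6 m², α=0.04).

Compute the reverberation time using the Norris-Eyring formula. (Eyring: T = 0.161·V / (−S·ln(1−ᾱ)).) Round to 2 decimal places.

0.66 s

Total surface area S = 2.2 + 15.4 + 368 + 368 + 349.8 + 22.6 = 1126.0 m².
Σ(Sᵢαᵢ) = 2.2·0.45 + 15.4·0.07 + 368·0.94 + 368·0.01 + 349.8·0.05 + 22.6·0.04 = 370.062.
ᾱ = 370.062 / 1126.0 = 0.3287.
Eyring denominator: −S ln(1−ᾱ) = 448.755.
V = 23 × 16 × 5 = 1840 m³.
T = 0.161·V/[−S·ln(1−ᾱ)] = 0.161·1840/448.755 = 0.66 s.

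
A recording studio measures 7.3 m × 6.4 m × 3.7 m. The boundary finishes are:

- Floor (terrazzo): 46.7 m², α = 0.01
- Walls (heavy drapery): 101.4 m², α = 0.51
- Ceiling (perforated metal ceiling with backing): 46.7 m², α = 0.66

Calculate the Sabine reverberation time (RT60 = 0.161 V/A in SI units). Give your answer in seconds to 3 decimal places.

0.335 s

Summing Sᵢαᵢ: 0.467 + 51.714 + 30.822 → A = 83.003 sabins.
Volume V = 7.3 × 6.4 × 3.7 = 172.864 m³.
T = 0.161 V/A = 0.161·172.864/83.003 = 0.335 s.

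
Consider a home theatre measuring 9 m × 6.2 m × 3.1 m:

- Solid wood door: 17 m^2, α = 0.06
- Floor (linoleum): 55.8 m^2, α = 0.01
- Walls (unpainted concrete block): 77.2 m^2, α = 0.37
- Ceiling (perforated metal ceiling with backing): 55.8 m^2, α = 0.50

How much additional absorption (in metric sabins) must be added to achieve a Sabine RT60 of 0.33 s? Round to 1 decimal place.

26.4 sabins

Total absorption A₁ = 17×0.06 + 55.8×0.01 + 77.2×0.37 + 55.8×0.50
  = 1.020 + 0.558 + 28.564 + 27.900 = 58.042 m^2 sabins.
V = 172.98 m³. Required absorption A₂ = 0.161 × 172.98 / 0.33 = 84.393 sabins.
ΔA = A₂ − A₁ = 84.393 − 58.042 = 26.4 sabins.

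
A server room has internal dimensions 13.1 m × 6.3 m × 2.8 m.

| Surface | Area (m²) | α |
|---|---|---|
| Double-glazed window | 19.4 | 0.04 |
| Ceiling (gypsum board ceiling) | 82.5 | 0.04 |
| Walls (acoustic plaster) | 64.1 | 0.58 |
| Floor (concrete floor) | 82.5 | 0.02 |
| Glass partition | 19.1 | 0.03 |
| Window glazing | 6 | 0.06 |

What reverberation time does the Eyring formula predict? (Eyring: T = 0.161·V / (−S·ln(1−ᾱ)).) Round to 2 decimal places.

Total surface area S = 19.4 + 82.5 + 64.1 + 82.5 + 19.1 + 6 = 273.6 m².
Absorption A = 19.4·0.04 + 82.5·0.04 + 64.1·0.58 + 82.5·0.02 + 19.1·0.03 + 6·0.06 = 43.837 sabins.
Mean coefficient ᾱ = A/S = 0.1602.
−S·ln(1−ᾱ) = −273.6 × ln(1 − 0.1602) = 47.768.
V = 13.1 × 6.3 × 2.8 = 231.084 m³.
RT60 = 0.161 × 231.084 / 47.768 = 0.78 s.

0.78 s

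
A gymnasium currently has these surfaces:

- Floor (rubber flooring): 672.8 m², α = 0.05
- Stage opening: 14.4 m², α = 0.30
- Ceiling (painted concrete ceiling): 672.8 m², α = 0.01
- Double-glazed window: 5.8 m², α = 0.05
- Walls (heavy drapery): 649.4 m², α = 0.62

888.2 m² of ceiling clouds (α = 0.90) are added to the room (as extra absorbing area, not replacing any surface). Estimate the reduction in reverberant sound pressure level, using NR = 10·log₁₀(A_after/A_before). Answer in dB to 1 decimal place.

4.4 dB

A_before = Σ Sᵢαᵢ = 672.8×0.05 + 14.4×0.30 + 672.8×0.01 + 5.8×0.05 + 649.4×0.62 = 447.606 sabins.
Treatment contributes 888.2·0.90 = 799.380 sabins.
New total A_after = 1246.986 sabins.
Reduction = 10 log₁₀(A_after/A_before) = 10 log₁₀(2.7859) = 4.4 dB.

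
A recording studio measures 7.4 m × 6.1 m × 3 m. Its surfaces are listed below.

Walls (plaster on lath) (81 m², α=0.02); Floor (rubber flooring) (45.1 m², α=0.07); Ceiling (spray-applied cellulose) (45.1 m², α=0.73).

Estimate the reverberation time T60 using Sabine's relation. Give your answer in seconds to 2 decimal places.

Total absorption A = 81*0.02 + 45.1*0.07 + 45.1*0.73
  = 1.620 + 3.157 + 32.923 = 37.700 m² sabins.
Room volume: 135.42 m³.
T = 0.161 V/A = 0.161·135.42/37.700 = 0.58 s.

0.58 seconds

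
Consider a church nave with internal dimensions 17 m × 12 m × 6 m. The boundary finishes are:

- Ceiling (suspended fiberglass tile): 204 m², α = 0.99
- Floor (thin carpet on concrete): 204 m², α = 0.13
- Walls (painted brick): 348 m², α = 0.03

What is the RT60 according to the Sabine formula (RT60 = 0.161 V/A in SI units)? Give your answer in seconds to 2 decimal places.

0.82 seconds

Total absorption A = 204·0.99 + 204·0.13 + 348·0.03
  = 201.960 + 26.520 + 10.440 = 238.920 m² sabins.
V = 17·12·6 = 1224 m³.
T = 0.161 V/A = 0.161·1224/238.920 = 0.82 s.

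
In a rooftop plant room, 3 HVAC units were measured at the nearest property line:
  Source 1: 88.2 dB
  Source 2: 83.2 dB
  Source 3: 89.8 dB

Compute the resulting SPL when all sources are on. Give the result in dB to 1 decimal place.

Converting to relative power and adding: 10^(88.2/10) + 10^(83.2/10) + 10^(89.8/10) = 1.825e+09.
Back to dB: 10·log₁₀ Σ = 92.6 dB.

92.6 dB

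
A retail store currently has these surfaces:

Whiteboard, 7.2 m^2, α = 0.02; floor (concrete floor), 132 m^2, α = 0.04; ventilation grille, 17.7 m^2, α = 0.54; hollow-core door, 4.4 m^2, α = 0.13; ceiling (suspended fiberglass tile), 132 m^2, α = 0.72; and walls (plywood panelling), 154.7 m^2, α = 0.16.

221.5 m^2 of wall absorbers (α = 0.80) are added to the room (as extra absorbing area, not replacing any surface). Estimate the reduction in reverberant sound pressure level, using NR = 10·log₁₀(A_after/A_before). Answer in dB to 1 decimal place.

Equivalent absorption area: A_before = 7.2·0.02 + 132·0.04 + 17.7·0.54 + 4.4·0.13 + 132·0.72 + 154.7·0.16 = 135.346 m^2.
Added absorption = 221.5 × 0.80 = 177.200 sabins.
A_after = 135.346 + 177.200 = 312.546 sabins.
NR = 10·log₁₀(312.546/135.346) = 3.6 dB.

3.6 dB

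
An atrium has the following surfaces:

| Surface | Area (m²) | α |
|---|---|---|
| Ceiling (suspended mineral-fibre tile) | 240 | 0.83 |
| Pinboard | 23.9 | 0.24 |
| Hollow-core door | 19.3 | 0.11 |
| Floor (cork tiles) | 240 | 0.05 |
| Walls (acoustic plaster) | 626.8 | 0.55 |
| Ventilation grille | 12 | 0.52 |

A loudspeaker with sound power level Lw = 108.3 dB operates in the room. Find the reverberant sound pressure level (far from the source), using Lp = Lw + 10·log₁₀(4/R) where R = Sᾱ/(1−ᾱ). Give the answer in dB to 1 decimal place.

Σ(Sᵢαᵢ) = 240·0.83 + 23.9·0.24 + 19.3·0.11 + 240·0.05 + 626.8·0.55 + 12·0.52 = 570.039; total area S = 1162.0 m².
ᾱ = 0.4906, so room constant R = A/(1−ᾱ) = 1119.040 m².
Lp = 108.3 + 10·log₁₀(4/1119.040) = 108.3 + (-24.47) = 83.8 dB.

83.8 dB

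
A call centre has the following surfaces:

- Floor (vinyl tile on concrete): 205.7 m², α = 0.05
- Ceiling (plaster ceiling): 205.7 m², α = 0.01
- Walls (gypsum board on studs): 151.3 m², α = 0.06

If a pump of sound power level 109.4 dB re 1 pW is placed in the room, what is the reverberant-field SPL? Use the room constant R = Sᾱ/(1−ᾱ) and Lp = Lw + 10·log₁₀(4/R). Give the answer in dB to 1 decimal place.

101.9 dB

Σ(Sᵢαᵢ) = 205.7×0.05 + 205.7×0.01 + 151.3×0.06 = 21.420; total area S = 562.7 m².
ᾱ = 0.0381, so room constant R = A/(1−ᾱ) = 22.268 m².
Lp = Lw + 10 log₁₀(4/R) = 109.4 -7.46 = 101.9 dB.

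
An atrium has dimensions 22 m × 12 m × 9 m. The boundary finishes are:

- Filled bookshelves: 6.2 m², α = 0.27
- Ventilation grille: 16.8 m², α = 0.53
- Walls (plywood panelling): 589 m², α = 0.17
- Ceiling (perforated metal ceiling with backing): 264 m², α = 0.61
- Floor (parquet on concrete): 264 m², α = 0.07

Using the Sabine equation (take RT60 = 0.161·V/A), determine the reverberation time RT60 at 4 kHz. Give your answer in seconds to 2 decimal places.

Summing Sᵢαᵢ: 1.674 + 8.904 + 100.130 + 161.040 + 18.480 → A = 290.228 sabins.
Volume V = 22 × 12 × 9 = 2376 m³.
Sabine: RT60 = 0.161 × 2376 / 290.228 = 1.32 s.

1.32 seconds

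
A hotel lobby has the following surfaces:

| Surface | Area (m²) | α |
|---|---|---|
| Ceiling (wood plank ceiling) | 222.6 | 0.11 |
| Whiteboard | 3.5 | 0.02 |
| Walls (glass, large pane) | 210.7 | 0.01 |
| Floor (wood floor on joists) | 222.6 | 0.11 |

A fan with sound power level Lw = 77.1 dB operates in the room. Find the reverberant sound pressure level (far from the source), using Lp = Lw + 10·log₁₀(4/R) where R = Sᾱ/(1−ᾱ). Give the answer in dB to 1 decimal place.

A = 51.149 sabins; S = 659.4 m².
ᾱ = 0.0776, so room constant R = A/(1−ᾱ) = 55.452 m².
Lp = Lw + 10 log₁₀(4/R) = 77.1 -11.42 = 65.7 dB.

65.7 dB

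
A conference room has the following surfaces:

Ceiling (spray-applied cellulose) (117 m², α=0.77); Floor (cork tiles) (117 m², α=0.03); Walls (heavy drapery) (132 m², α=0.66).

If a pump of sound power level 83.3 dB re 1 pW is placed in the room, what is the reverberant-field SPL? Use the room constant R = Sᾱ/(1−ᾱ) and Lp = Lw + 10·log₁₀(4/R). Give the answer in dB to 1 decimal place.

63.8 dB

A = 180.720 sabins; S = 366.0 m².
ᾱ = 180.720/366.0 = 0.4938; R = Sᾱ/(1−ᾱ) = 180.720/(1−0.4938) = 357.013 m².
Lp = Lw + 10 log₁₀(4/R) = 83.3 -19.51 = 63.8 dB.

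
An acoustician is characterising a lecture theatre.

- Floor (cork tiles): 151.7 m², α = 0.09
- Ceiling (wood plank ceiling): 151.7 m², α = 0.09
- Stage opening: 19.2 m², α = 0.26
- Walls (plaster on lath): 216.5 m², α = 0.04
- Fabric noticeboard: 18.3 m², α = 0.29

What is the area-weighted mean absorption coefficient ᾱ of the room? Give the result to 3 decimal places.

0.083

Total surface area S = 557.4 m².
Weighted sum Σ Sα = 46.265.
ᾱ = 46.265 / 557.4 = 0.083.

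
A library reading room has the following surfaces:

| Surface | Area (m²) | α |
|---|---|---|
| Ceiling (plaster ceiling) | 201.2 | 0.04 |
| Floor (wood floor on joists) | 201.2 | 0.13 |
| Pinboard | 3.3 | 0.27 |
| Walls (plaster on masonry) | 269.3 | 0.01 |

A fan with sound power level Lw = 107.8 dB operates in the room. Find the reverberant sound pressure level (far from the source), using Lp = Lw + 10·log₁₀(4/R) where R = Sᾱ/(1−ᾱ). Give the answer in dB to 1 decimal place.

Σ(Sᵢαᵢ) = 201.2×0.04 + 201.2×0.13 + 3.3×0.27 + 269.3×0.01 = 37.788; total area S = 675.0 m².
ᾱ = 0.0560, so room constant R = A/(1−ᾱ) = 40.030 m².
Lp = Lw + 10 log₁₀(4/R) = 107.8 -10.00 = 97.8 dB.

97.8 dB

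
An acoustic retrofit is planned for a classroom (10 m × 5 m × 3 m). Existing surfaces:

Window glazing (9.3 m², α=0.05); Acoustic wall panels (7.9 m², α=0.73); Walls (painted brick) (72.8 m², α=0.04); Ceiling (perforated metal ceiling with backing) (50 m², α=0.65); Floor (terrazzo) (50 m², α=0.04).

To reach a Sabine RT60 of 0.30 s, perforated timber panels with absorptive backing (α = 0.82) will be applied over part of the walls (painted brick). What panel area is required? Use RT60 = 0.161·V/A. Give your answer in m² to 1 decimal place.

A₁ = Σ Sᵢαᵢ = 9.3×0.05 + 7.9×0.73 + 72.8×0.04 + 50×0.65 + 50×0.04 = 43.644 sabins.
V = 150 m³. Target absorption A₂ = 0.161 × 150 / 0.30 = 80.500 sabins.
Absorption to add: 80.500 − 43.644 = 36.856 sabins.
Net gain per m²: Δα = 0.82 − 0.04 = 0.78.
Area = ΔA/Δα = 36.856/0.78 = 47.3 m².

47.3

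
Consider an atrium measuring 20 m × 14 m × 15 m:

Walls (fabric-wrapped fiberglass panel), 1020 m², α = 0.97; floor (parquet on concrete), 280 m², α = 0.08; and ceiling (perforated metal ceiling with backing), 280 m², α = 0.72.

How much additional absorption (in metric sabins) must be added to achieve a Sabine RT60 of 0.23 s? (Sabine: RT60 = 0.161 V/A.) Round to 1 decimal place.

A₁ = Σ Sᵢαᵢ = 1020·0.97 + 280·0.08 + 280·0.72 = 1213.400 sabins.
Target A₂ = 0.161·4200/0.23 = 2940.000 sabins (V = 4200 m³).
Additional absorption ΔA = 2940.000 − 1213.400 = 1726.6 sabins.

1726.6 sabins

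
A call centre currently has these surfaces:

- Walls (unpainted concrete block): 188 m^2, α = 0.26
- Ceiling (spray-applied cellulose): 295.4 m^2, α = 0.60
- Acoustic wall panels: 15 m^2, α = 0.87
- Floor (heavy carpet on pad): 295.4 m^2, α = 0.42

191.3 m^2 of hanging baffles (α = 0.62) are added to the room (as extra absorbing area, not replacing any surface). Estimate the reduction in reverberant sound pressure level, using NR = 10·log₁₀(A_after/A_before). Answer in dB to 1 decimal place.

1.2 dB

Summing Sᵢαᵢ: 48.880 + 177.240 + 13.050 + 124.068 → A_before = 363.238 sabins.
Treatment contributes 191.3·0.62 = 118.606 sabins.
A_after = 363.238 + 118.606 = 481.844 sabins.
Reduction = 10 log₁₀(A_after/A_before) = 10 log₁₀(1.3265) = 1.2 dB.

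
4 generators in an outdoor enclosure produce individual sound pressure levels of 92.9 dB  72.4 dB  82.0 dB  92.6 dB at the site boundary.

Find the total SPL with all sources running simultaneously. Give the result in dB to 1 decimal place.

Sum in the linear (power) domain: Σ 10^(Lᵢ/10) = 10^(92.9/10) + 10^(72.4/10) + 10^(82.0/10) + 10^(92.6/10) = 3.945e+09.
Back to dB: 10·log₁₀ Σ = 96.0 dB.

96.0 dB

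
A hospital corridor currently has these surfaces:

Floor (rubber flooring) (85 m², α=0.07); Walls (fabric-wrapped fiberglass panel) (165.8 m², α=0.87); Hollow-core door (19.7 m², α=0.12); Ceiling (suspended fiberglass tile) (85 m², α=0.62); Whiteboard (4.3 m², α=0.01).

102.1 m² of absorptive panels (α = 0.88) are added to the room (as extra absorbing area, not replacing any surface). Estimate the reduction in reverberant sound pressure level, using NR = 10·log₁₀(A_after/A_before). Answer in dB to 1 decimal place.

Summing Sᵢαᵢ: 5.950 + 144.246 + 2.364 + 52.700 + 0.043 → A_before = 205.303 sabins.
Added absorption = 102.1 × 0.88 = 89.848 sabins.
New total A_after = 295.151 sabins.
NR = 10·log₁₀(295.151/205.303) = 1.6 dB.

1.6 dB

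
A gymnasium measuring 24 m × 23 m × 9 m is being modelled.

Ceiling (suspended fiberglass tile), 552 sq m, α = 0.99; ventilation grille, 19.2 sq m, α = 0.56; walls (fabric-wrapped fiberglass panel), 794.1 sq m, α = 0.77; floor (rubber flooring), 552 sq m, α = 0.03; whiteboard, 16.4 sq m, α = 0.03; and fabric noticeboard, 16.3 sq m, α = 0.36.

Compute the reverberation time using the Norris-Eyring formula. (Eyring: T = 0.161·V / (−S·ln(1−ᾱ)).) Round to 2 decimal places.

0.43 s

Total surface area S = 552 + 19.2 + 794.1 + 552 + 16.4 + 16.3 = 1950.0 sq m.
Absorption A = 552·0.99 + 19.2·0.56 + 794.1·0.77 + 552·0.03 + 16.4·0.03 + 16.3·0.36 = 1191.609 sabins.
Mean coefficient ᾱ = A/S = 0.6111.
−S·ln(1−ᾱ) = −1950.0 × ln(1 − 0.6111) = 1841.644.
V = 24 × 23 × 9 = 4968 m³.
T = 0.161·V/[−S·ln(1−ᾱ)] = 0.161·4968/1841.644 = 0.43 s.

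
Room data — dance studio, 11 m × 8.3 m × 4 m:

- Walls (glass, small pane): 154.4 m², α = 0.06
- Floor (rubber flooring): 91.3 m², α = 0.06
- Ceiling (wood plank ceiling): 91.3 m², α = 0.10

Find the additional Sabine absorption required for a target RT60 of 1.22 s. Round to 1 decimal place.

24.3 sabins

Total absorption A₁ = 154.4·0.06 + 91.3·0.06 + 91.3·0.10
  = 9.264 + 5.478 + 9.130 = 23.872 m² sabins.
Target A₂ = 0.161·365.2/1.22 = 48.194 sabins (V = 365.2 m³).
Additional absorption ΔA = 48.194 − 23.872 = 24.3 sabins.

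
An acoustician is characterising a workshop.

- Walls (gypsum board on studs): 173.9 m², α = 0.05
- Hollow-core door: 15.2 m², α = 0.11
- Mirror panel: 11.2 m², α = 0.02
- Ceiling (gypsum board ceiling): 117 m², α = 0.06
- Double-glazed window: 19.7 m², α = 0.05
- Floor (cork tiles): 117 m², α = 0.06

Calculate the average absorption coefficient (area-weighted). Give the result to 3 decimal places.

0.056

S = Σ Sᵢ = 173.9 + 15.2 + 11.2 + 117 + 19.7 + 117 = 454.0 m².
Weighted sum Σ Sα = 25.616.
ᾱ = 25.616 / 454.0 = 0.056.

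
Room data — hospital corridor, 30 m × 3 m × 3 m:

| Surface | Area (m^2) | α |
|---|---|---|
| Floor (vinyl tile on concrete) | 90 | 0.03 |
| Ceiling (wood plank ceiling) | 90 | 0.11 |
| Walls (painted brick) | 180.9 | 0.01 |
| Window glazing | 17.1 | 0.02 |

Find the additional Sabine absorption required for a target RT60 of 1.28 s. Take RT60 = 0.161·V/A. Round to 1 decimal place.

A₁ = Σ Sᵢαᵢ = 90·0.03 + 90·0.11 + 180.9·0.01 + 17.1·0.02 = 14.751 sabins.
V = 270 m³. Required absorption A₂ = 0.161 × 270 / 1.28 = 33.961 sabins.
ΔA = A₂ − A₁ = 33.961 − 14.751 = 19.2 sabins.

19.2 sabins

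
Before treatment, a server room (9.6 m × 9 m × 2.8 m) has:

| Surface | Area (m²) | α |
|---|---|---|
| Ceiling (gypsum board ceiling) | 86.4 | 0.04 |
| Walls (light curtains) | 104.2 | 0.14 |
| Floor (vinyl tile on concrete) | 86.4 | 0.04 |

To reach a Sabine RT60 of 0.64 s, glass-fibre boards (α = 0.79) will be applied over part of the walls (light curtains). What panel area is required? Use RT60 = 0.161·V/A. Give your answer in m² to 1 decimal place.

60.6

Equivalent absorption area: A₁ = 86.4×0.04 + 104.2×0.14 + 86.4×0.04 = 21.500 m².
V = 241.92 m³. Target absorption A₂ = 0.161 × 241.92 / 0.64 = 60.858 sabins.
ΔA needed = 60.858 − 21.500 = 39.358 sabins.
Each m² of panel replacing the walls (light curtains) adds (0.79 − 0.14) = 0.65 sabins.
Panel area = 39.358 / 0.65 = 60.6 m².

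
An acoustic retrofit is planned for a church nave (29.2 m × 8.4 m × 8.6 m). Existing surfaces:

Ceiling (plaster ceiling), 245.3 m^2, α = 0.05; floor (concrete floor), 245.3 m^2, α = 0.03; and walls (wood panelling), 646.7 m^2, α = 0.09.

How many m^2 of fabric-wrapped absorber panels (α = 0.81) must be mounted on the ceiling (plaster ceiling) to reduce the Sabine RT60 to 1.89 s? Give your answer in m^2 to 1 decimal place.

Total absorption A₁ = 245.3×0.05 + 245.3×0.03 + 646.7×0.09
  = 12.265 + 7.359 + 58.203 = 77.827 m^2 sabins.
Required A₂ = 0.161·2109.408/1.89 = 179.690 sabins.
Absorption to add: 179.690 − 77.827 = 101.863 sabins.
Each m^2 of panel replacing the ceiling (plaster ceiling) adds (0.81 − 0.05) = 0.76 sabins.
Area = ΔA/Δα = 101.863/0.76 = 134.0 m^2.

134.0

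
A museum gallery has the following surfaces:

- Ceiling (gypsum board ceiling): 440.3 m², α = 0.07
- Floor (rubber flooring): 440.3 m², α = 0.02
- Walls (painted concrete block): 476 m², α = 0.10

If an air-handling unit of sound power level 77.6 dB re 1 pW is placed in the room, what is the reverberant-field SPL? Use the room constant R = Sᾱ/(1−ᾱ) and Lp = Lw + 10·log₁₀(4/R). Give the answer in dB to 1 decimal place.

Σ(Sᵢαᵢ) = 440.3×0.07 + 440.3×0.02 + 476×0.10 = 87.227; total area S = 1356.6 m².
ᾱ = 0.0643, so room constant R = A/(1−ᾱ) = 93.221 m².
Lp = Lw + 10 log₁₀(4/R) = 77.6 -13.67 = 63.9 dB.

63.9 dB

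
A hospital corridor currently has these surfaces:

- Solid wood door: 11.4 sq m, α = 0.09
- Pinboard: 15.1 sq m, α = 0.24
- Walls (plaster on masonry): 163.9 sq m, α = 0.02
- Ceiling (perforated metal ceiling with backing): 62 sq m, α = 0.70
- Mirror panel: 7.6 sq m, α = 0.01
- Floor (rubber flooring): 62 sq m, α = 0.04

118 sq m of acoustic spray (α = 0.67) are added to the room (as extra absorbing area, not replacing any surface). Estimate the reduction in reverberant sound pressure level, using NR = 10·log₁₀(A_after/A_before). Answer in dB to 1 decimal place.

3.9 dB

Total absorption A_before = 11.4×0.09 + 15.1×0.24 + 163.9×0.02 + 62×0.70 + 7.6×0.01 + 62×0.04
  = 1.026 + 3.624 + 3.278 + 43.400 + 0.076 + 2.480 = 53.884 sq m sabins.
Added absorption = 118 × 0.67 = 79.060 sabins.
New total A_after = 132.944 sabins.
NR = 10·log₁₀(132.944/53.884) = 3.9 dB.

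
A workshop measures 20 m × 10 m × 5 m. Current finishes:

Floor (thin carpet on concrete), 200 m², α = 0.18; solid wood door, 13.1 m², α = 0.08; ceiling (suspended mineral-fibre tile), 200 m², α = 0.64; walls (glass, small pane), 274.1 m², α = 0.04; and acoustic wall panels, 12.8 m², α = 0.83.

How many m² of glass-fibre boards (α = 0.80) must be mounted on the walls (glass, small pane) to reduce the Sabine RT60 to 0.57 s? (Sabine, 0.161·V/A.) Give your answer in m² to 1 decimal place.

126.1

Equivalent absorption area: A₁ = 200*0.18 + 13.1*0.08 + 200*0.64 + 274.1*0.04 + 12.8*0.83 = 186.636 m².
V = 1000 m³. Target absorption A₂ = 0.161 × 1000 / 0.57 = 282.456 sabins.
Absorption to add: 282.456 − 186.636 = 95.820 sabins.
Each m² of panel replacing the walls (glass, small pane) adds (0.80 − 0.04) = 0.76 sabins.
Area = ΔA/Δα = 95.820/0.76 = 126.1 m².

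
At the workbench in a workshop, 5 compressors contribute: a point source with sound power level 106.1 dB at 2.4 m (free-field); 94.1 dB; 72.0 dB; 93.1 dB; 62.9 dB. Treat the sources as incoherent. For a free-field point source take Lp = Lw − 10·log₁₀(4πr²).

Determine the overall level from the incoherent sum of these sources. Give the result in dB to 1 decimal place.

Source at 2.4 m: Lp = 106.1 − 10·log₁₀(4π·2.4²) = 106.1 − 10·log₁₀(72.382) = 87.5 dB.
Converting to relative power and adding: 10^(87.5/10) + 10^(94.1/10) + 10^(72.0/10) + 10^(93.1/10) + 10^(62.9/10) = 5.192e+09.
L_total = 10·log₁₀(5.192e+09) = 97.2 dB.

97.2 dB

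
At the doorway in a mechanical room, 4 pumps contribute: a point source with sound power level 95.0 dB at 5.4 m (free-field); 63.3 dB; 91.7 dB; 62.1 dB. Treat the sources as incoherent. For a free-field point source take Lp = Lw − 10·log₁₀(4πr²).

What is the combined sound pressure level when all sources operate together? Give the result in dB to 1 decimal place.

Source at 5.4 m: Lp = 95.0 − 10·log₁₀(4π·5.4²) = 95.0 − 10·log₁₀(366.435) = 69.4 dB.
Sum in the linear (power) domain: Σ 10^(Lᵢ/10) = 10^(69.4/10) + 10^(63.3/10) + 10^(91.7/10) + 10^(62.1/10) = 1.492e+09.
Back to dB: 10·log₁₀ Σ = 91.7 dB.

91.7 dB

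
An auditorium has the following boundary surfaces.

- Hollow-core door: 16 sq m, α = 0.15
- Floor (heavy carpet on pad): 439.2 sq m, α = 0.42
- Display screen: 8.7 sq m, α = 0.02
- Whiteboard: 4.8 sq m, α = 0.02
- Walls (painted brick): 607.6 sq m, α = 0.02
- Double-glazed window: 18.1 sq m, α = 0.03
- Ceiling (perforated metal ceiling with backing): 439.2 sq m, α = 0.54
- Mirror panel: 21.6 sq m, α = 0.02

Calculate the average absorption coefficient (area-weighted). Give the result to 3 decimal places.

Total surface area S = 1555.2 sq m.
Σ(Sᵢαᵢ) = 16·0.15 + 439.2·0.42 + 8.7·0.02 + 4.8·0.02 + 607.6·0.02 + 18.1·0.03 + 439.2·0.54 + 21.6·0.02 = 437.429.
ᾱ = A/S = 0.281.

0.281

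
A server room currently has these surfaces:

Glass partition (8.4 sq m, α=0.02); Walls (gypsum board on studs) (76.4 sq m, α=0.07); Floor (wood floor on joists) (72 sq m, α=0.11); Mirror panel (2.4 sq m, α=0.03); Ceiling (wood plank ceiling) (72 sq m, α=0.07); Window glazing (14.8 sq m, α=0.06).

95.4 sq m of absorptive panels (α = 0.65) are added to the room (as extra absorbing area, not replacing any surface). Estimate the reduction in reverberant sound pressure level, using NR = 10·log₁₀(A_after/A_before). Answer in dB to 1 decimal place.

A_before = Σ Sᵢαᵢ = 8.4*0.02 + 76.4*0.07 + 72*0.11 + 2.4*0.03 + 72*0.07 + 14.8*0.06 = 19.436 sabins.
Added absorption = 95.4 × 0.65 = 62.010 sabins.
A_after = 19.436 + 62.010 = 81.446 sabins.
NR = 10·log₁₀(81.446/19.436) = 6.2 dB.

6.2 dB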